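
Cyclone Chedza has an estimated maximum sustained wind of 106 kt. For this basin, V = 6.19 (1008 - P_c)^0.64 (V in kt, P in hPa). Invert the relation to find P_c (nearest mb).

923 mb

ΔP = (V / 6.19)^(1/0.64) = (106/6.19)^1.562.
106/6.19 = 17.124; 17.124^1.562 ≈ 84.63 mb.
P_c = 1008 − 84.63 = 923.37 ≈ 923 mb.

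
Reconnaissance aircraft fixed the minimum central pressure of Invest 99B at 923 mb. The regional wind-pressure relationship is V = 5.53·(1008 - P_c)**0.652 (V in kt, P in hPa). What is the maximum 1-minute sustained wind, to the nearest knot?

ΔP = 1008 − 923 = 85 mb.
85^0.652 ≈ 18.113.
V ≈ 5.53 × 18.113 ≈ 100.2 kt.

100 kt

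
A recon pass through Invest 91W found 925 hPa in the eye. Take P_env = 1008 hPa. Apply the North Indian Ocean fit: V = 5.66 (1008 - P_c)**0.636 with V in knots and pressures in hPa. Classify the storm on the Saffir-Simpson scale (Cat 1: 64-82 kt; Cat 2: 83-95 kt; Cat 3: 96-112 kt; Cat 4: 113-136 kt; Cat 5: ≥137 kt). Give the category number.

ΔP = 1008 − 925 = 83 hPa.
V ≈ 5.66 × 83^0.636 = 5.66 × 16.62 ≈ 94 kt.
94 kt falls in the Category 2 band.

2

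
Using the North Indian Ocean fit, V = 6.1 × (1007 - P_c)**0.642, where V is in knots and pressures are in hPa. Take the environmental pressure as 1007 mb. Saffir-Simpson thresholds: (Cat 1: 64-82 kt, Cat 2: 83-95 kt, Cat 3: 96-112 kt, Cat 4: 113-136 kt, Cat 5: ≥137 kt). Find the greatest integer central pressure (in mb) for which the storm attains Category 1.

Category 1 begins at V = 64 kt.
Required ΔP = (64/6.1)^(1/0.642) = 10.492^1.558 ≈ 38.91 mb.
P_c ≤ 1007 − 38.91 = 968.09, so the highest integer P_c is 968 mb.

968 mb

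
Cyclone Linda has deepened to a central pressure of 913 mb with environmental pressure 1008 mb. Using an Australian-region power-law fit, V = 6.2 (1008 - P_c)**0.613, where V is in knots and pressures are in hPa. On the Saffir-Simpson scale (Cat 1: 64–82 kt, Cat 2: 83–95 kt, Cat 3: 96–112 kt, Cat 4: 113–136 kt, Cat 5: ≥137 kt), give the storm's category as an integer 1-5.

3

ΔP = 1008 − 913 = 95 mb.
V ≈ 6.2 × 95^0.613 = 6.2 × 16.31 ≈ 101 kt.
101 kt falls in the Category 3 band.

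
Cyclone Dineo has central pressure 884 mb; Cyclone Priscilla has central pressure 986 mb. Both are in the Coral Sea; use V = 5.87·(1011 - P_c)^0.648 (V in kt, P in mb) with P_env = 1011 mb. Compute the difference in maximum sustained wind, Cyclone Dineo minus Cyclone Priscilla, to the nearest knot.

Cyclone Dineo: ΔP = 127; V ≈ 5.87 × 127^0.648 ≈ 135.49 kt.
Cyclone Priscilla: ΔP = 25; V ≈ 5.87 × 25^0.648 ≈ 47.26 kt.
Difference ≈ 135.49 − 47.26 = 88.23 → 88 kt.

88 kt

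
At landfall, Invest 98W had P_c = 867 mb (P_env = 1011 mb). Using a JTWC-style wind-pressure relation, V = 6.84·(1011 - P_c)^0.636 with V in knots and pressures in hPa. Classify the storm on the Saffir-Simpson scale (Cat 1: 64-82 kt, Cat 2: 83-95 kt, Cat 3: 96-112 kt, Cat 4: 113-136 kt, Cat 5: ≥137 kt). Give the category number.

ΔP = 1011 − 867 = 144 mb.
V ≈ 6.84 × 144^0.636 = 6.84 × 23.59 ≈ 161 kt.
161 kt falls in the Category 5 band.

5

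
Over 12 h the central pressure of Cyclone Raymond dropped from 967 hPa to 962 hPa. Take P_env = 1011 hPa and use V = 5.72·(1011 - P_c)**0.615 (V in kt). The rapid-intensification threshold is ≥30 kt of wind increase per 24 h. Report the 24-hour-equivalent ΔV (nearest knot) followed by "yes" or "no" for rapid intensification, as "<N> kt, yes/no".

V₁: ΔP = 44, V ≈ 5.72 × 44^0.615 ≈ 58.63 kt.
V₂: ΔP = 49, V ≈ 5.72 × 49^0.615 ≈ 62.64 kt.
ΔV over 12 h = 4.01 kt → 24 h equivalent = 4.01 × 24/12 ≈ 8.02 kt.
8 kt < 30 kt ⇒ not rapid intensification.

8 kt, no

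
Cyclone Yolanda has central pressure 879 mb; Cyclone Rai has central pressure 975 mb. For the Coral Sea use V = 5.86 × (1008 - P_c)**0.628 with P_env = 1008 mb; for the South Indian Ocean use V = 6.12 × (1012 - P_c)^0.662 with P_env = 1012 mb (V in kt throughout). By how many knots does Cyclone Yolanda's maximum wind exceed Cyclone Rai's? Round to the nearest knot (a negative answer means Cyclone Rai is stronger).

Cyclone Yolanda: ΔP = 129; V ≈ 5.86 × 129^0.628 ≈ 123.98 kt.
Cyclone Rai: ΔP = 37; V ≈ 6.12 × 37^0.662 ≈ 66.82 kt.
Difference ≈ 123.98 − 66.82 = 57.16 → 57 kt.

57 kt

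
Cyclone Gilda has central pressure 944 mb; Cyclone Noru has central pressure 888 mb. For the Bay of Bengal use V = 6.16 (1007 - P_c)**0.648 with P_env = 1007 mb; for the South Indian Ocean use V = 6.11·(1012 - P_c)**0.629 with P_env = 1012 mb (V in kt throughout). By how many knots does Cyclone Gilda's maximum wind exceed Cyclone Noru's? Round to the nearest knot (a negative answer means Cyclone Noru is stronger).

-36 kt

Cyclone Gilda: ΔP = 63; V ≈ 6.16 × 63^0.648 ≈ 90.27 kt.
Cyclone Noru: ΔP = 124; V ≈ 6.11 × 124^0.629 ≈ 126.71 kt.
Difference ≈ 90.27 − 126.71 = -36.44 → -36 kt.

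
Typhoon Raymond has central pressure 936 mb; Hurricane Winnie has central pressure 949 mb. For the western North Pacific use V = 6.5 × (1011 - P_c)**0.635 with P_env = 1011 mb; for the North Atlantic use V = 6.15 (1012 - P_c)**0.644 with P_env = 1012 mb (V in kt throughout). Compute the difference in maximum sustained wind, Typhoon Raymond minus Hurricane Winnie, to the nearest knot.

Typhoon Raymond: ΔP = 75; V ≈ 6.5 × 75^0.635 ≈ 100.83 kt.
Hurricane Winnie: ΔP = 63; V ≈ 6.15 × 63^0.644 ≈ 88.64 kt.
Difference ≈ 100.83 − 88.64 = 12.19 → 12 kt.

12 kt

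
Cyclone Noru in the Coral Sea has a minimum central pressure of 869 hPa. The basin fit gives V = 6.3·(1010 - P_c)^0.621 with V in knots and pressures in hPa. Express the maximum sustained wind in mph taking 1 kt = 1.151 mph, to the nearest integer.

157 mph

ΔP = 1010 − 869 = 141 hPa.
V ≈ 6.3 × 141^0.621 = 6.3 × 21.611 ≈ 136.146 kt.
136.146 × 1.151 ≈ 156.70 mph → 157 mph.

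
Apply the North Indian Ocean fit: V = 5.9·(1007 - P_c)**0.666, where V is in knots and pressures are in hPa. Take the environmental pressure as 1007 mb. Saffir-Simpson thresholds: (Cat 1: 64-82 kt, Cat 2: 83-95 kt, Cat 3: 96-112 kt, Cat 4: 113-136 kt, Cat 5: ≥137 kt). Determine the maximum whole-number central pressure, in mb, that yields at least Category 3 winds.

Category 3 begins at V = 96 kt.
Required ΔP = (96/5.9)^(1/0.666) = 16.271^1.502 ≈ 65.91 mb.
P_c ≤ 1007 − 65.91 = 941.09, so the highest integer P_c is 941 mb.

941 mb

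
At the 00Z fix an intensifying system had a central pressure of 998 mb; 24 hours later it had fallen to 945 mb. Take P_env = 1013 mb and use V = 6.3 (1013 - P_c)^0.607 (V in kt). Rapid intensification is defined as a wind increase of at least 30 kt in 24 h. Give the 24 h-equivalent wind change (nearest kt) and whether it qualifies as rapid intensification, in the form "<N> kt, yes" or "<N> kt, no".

V₁: ΔP = 15, V ≈ 6.3 × 15^0.607 ≈ 32.60 kt.
V₂: ΔP = 68, V ≈ 6.3 × 68^0.607 ≈ 81.60 kt.
ΔV over 24 h = 49.00 kt → 24 h equivalent = 49.00 × 24/24 ≈ 49.00 kt.
49 kt ≥ 30 kt ⇒ rapid intensification.

49 kt, yes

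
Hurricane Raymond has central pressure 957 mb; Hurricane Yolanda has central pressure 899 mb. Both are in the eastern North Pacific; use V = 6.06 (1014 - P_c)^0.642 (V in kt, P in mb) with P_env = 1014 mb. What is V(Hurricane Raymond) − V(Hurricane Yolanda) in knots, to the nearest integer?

-46 kt

Hurricane Raymond: ΔP = 57; V ≈ 6.06 × 57^0.642 ≈ 81.24 kt.
Hurricane Yolanda: ΔP = 115; V ≈ 6.06 × 115^0.642 ≈ 127.48 kt.
Difference ≈ 81.24 − 127.48 = -46.24 → -46 kt.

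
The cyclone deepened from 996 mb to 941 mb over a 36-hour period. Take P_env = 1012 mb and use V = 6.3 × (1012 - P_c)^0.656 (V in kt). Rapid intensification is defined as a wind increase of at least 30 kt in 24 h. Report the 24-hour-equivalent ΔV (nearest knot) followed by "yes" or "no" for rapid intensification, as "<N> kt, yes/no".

43 kt, yes

V₁: ΔP = 16, V ≈ 6.3 × 16^0.656 ≈ 38.84 kt.
V₂: ΔP = 71, V ≈ 6.3 × 71^0.656 ≈ 103.22 kt.
ΔV over 36 h = 64.38 kt → 24 h equivalent = 64.38 × 24/36 ≈ 42.92 kt.
43 kt ≥ 30 kt ⇒ rapid intensification.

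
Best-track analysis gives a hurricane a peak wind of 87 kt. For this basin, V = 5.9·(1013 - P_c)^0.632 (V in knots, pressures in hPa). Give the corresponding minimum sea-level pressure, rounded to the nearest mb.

ΔP = (V / 5.9)^(1/0.632) = (87/5.9)^1.582.
87/5.9 = 14.746; 14.746^1.582 ≈ 70.66 mb.
P_c = 1013 − 70.66 = 942.34 ≈ 942 mb.

942 mb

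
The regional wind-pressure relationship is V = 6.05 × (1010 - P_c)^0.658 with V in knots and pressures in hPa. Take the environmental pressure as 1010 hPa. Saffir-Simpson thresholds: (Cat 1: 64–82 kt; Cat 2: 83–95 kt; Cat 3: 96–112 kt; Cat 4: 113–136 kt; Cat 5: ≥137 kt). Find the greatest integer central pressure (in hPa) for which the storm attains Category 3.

943 hPa

Category 3 begins at V = 96 kt.
Required ΔP = (96/6.05)^(1/0.658) = 15.868^1.520 ≈ 66.76 hPa.
P_c ≤ 1010 − 66.76 = 943.24, so the highest integer P_c is 943 hPa.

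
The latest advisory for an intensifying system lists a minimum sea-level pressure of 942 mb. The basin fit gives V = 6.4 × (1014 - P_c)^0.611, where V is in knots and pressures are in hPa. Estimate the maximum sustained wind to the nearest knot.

ΔP = 1014 − 942 = 72 mb.
72^0.611 ≈ 13.640.
V ≈ 6.4 × 13.640 ≈ 87.3 kt.

87 kt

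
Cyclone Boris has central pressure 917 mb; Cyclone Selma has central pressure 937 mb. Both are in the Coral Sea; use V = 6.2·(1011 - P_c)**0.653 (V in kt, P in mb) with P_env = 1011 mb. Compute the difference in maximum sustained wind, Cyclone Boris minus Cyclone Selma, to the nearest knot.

17 kt

Cyclone Boris: ΔP = 94; V ≈ 6.2 × 94^0.653 ≈ 120.46 kt.
Cyclone Selma: ΔP = 74; V ≈ 6.2 × 74^0.653 ≈ 103.04 kt.
Difference ≈ 120.46 − 103.04 = 17.42 → 17 kt.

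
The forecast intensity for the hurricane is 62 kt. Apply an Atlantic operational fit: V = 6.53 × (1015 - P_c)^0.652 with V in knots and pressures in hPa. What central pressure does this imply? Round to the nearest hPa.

983 hPa

ΔP = (V / 6.53)^(1/0.652) = (62/6.53)^1.534.
62/6.53 = 9.495; 9.495^1.534 ≈ 31.56 hPa.
P_c = 1015 − 31.56 = 983.44 ≈ 983 hPa.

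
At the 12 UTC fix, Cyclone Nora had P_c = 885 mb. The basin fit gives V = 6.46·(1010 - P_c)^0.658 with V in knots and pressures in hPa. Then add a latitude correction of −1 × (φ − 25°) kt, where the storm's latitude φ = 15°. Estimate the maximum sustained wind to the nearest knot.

165 kt

ΔP = 1010 − 885 = 125 mb.
125^0.658 ≈ 23.975.
V ≈ 6.46 × 23.975 ≈ 154.9 kt.
Latitude correction: −1 × (15 − 25) = 10 kt.
Corrected V ≈ 164.9 kt → 165 kt.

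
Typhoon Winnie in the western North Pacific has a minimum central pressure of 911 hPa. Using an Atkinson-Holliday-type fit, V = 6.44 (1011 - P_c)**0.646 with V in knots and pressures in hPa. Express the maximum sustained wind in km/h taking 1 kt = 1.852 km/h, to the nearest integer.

234 km/h

ΔP = 1011 − 911 = 100 hPa.
V ≈ 6.44 × 100^0.646 = 6.44 × 19.588 ≈ 126.150 kt.
126.150 × 1.852 ≈ 233.63 km/h → 234 km/h.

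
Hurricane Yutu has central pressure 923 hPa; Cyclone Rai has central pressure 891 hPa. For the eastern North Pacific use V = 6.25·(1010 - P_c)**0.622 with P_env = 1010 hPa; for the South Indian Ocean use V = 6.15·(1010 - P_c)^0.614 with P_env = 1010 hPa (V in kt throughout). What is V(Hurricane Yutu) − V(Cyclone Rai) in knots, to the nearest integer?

-15 kt

Hurricane Yutu: ΔP = 87; V ≈ 6.25 × 87^0.622 ≈ 100.52 kt.
Cyclone Rai: ΔP = 119; V ≈ 6.15 × 119^0.614 ≈ 115.68 kt.
Difference ≈ 100.52 − 115.68 = -15.16 → -15 kt.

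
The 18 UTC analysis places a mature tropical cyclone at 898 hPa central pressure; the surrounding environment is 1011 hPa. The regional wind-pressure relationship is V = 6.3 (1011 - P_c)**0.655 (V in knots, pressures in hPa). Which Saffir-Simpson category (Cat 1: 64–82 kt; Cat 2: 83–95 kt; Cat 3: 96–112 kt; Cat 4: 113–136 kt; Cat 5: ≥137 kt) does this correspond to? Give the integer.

ΔP = 1011 − 898 = 113 hPa.
V ≈ 6.3 × 113^0.655 = 6.3 × 22.12 ≈ 139 kt.
139 kt falls in the Category 5 band.

5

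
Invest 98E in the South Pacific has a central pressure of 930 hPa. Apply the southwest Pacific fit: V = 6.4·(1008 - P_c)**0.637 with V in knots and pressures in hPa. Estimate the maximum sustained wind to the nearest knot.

ΔP = 1008 − 930 = 78 hPa.
78^0.637 ≈ 16.042.
V ≈ 6.4 × 16.042 ≈ 102.7 kt.

103 kt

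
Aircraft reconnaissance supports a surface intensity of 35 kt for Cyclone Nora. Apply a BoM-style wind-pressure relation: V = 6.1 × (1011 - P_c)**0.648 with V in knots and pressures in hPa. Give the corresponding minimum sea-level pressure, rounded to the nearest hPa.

ΔP = (V / 6.1)^(1/0.648) = (35/6.1)^1.543.
35/6.1 = 5.738; 5.738^1.543 ≈ 14.82 hPa.
P_c = 1011 − 14.82 = 996.18 ≈ 996 hPa.

996 hPa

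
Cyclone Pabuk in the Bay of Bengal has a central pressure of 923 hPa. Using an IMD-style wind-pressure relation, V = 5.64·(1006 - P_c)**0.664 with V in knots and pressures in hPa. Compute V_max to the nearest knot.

ΔP = 1006 − 923 = 83 hPa.
83^0.664 ≈ 18.805.
V ≈ 5.64 × 18.805 ≈ 106.1 kt.

106 kt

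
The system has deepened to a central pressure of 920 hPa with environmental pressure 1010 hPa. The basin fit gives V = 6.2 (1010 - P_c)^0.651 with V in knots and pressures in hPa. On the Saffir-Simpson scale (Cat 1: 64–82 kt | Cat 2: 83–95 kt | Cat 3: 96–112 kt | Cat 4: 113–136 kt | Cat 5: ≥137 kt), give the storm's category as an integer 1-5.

4

ΔP = 1010 − 920 = 90 hPa.
V ≈ 6.2 × 90^0.651 = 6.2 × 18.72 ≈ 116 kt.
116 kt falls in the Category 4 band.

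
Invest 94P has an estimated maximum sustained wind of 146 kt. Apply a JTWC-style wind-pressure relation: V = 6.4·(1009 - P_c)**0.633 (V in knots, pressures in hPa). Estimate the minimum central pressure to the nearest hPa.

869 hPa

ΔP = (V / 6.4)^(1/0.633) = (146/6.4)^1.580.
146/6.4 = 22.812; 22.812^1.580 ≈ 139.83 hPa.
P_c = 1009 − 139.83 = 869.17 ≈ 869 hPa.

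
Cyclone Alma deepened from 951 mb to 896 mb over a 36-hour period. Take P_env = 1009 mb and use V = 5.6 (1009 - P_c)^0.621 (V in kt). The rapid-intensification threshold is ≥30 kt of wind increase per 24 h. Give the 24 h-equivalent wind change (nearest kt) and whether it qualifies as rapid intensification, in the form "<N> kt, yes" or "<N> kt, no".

24 kt, no

V₁: ΔP = 58, V ≈ 5.6 × 58^0.621 ≈ 69.71 kt.
V₂: ΔP = 113, V ≈ 5.6 × 113^0.621 ≈ 105.48 kt.
ΔV over 36 h = 35.77 kt → 24 h equivalent = 35.77 × 24/36 ≈ 23.85 kt.
24 kt < 30 kt ⇒ not rapid intensification.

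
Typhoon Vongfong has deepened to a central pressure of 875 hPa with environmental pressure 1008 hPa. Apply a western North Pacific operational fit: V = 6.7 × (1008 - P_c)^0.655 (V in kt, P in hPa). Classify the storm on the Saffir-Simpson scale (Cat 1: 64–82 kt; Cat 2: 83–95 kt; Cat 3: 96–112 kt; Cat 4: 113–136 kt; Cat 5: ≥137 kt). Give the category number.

ΔP = 1008 − 875 = 133 hPa.
V ≈ 6.7 × 133^0.655 = 6.7 × 24.61 ≈ 165 kt.
165 kt falls in the Category 5 band.

5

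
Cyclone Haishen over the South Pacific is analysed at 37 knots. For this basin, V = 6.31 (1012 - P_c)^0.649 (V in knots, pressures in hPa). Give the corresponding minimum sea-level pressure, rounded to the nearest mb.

ΔP = (V / 6.31)^(1/0.649) = (37/6.31)^1.541.
37/6.31 = 5.864; 5.864^1.541 ≈ 15.26 mb.
P_c = 1012 − 15.26 = 996.74 ≈ 997 mb.

997 mb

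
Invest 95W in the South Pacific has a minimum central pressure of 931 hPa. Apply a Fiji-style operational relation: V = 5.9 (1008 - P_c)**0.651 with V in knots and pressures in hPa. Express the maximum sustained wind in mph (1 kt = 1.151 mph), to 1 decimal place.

114.8 mph

ΔP = 1008 − 931 = 77 hPa.
V ≈ 5.9 × 77^0.651 = 5.9 × 16.909 ≈ 99.760 kt.
99.760 × 1.151 ≈ 114.82 mph → 114.8 mph.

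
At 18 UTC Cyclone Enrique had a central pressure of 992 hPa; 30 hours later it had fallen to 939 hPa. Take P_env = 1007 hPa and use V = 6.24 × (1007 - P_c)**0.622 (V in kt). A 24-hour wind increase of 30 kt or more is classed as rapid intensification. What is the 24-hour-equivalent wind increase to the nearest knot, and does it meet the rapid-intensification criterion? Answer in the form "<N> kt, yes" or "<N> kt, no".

42 kt, yes

V₁: ΔP = 15, V ≈ 6.24 × 15^0.622 ≈ 33.63 kt.
V₂: ΔP = 68, V ≈ 6.24 × 68^0.622 ≈ 86.10 kt.
ΔV over 30 h = 52.47 kt → 24 h equivalent = 52.47 × 24/30 ≈ 41.98 kt.
42 kt ≥ 30 kt ⇒ rapid intensification.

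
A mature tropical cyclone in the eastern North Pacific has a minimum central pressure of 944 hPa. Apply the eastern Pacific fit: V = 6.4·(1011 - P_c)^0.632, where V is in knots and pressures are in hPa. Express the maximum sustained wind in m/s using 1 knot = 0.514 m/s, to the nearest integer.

47 m/s

ΔP = 1011 − 944 = 67 hPa.
V ≈ 6.4 × 67^0.632 = 6.4 × 14.259 ≈ 91.256 kt.
91.256 × 0.514 ≈ 46.91 m/s → 47 m/s.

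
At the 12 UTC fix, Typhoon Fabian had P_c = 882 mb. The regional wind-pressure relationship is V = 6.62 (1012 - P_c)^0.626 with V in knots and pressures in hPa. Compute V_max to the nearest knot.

ΔP = 1012 − 882 = 130 mb.
130^0.626 ≈ 21.054.
V ≈ 6.62 × 21.054 ≈ 139.4 kt.

139 kt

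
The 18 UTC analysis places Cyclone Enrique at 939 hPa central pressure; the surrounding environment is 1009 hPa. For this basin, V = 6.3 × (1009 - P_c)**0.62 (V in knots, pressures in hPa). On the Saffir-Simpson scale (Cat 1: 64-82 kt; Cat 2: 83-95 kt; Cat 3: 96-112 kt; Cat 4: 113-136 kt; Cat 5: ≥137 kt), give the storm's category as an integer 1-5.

2

ΔP = 1009 − 939 = 70 hPa.
V ≈ 6.3 × 70^0.62 = 6.3 × 13.93 ≈ 88 kt.
88 kt falls in the Category 2 band.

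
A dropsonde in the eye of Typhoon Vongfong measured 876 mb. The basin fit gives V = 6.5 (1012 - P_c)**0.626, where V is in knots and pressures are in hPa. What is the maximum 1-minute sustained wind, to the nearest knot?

141 kt

ΔP = 1012 − 876 = 136 mb.
136^0.626 ≈ 21.657.
V ≈ 6.5 × 21.657 ≈ 140.8 kt.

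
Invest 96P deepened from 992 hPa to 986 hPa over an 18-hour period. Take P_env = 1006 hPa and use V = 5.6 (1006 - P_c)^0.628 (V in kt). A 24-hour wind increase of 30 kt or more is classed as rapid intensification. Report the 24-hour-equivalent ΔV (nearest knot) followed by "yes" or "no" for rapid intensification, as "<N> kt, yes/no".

V₁: ΔP = 14, V ≈ 5.6 × 14^0.628 ≈ 29.37 kt.
V₂: ΔP = 20, V ≈ 5.6 × 20^0.628 ≈ 36.75 kt.
ΔV over 18 h = 7.38 kt → 24 h equivalent = 7.38 × 24/18 ≈ 9.84 kt.
10 kt < 30 kt ⇒ not rapid intensification.

10 kt, no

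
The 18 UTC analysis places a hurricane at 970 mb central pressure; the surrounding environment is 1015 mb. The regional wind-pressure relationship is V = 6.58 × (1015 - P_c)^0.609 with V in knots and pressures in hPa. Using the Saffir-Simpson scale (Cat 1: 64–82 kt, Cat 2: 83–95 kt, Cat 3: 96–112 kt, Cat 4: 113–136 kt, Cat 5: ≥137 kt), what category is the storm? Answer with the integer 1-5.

ΔP = 1015 − 970 = 45 mb.
V ≈ 6.58 × 45^0.609 = 6.58 × 10.16 ≈ 67 kt.
67 kt falls in the Category 1 band.

1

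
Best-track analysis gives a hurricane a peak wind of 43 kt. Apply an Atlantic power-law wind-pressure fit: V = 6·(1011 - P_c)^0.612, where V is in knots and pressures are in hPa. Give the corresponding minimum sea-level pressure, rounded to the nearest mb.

986 mb

ΔP = (V / 6)^(1/0.612) = (43/6)^1.634.
43/6 = 7.167; 7.167^1.634 ≈ 24.98 mb.
P_c = 1011 − 24.98 = 986.02 ≈ 986 mb.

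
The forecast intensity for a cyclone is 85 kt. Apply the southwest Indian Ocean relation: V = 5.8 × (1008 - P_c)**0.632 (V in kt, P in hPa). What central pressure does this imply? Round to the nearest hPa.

938 hPa

ΔP = (V / 5.8)^(1/0.632) = (85/5.8)^1.582.
85/5.8 = 14.655; 14.655^1.582 ≈ 69.97 hPa.
P_c = 1008 − 69.97 = 938.03 ≈ 938 hPa.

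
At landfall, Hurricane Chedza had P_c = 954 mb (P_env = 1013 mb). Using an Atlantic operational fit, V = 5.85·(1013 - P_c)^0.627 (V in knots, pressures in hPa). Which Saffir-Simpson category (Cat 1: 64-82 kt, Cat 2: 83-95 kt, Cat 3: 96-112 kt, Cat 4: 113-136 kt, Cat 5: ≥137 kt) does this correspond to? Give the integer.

ΔP = 1013 − 954 = 59 mb.
V ≈ 5.85 × 59^0.627 = 5.85 × 12.89 ≈ 75 kt.
75 kt falls in the Category 1 band.

1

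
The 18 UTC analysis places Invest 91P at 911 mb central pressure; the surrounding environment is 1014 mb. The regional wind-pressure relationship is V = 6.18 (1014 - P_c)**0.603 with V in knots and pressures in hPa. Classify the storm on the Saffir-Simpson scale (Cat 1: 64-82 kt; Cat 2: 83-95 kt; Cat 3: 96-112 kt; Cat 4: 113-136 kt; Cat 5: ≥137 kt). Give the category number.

ΔP = 1014 − 911 = 103 mb.
V ≈ 6.18 × 103^0.603 = 6.18 × 16.36 ≈ 101 kt.
101 kt falls in the Category 3 band.

3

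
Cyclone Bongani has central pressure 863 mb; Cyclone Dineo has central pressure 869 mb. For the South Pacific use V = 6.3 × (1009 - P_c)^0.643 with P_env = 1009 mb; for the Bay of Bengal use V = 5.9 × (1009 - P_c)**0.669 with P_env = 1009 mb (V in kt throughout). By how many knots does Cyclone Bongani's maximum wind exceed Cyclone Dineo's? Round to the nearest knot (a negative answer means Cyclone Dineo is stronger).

-6 kt

Cyclone Bongani: ΔP = 146; V ≈ 6.3 × 146^0.643 ≈ 155.25 kt.
Cyclone Dineo: ΔP = 140; V ≈ 5.9 × 140^0.669 ≈ 160.92 kt.
Difference ≈ 155.25 − 160.92 = -5.67 → -6 kt.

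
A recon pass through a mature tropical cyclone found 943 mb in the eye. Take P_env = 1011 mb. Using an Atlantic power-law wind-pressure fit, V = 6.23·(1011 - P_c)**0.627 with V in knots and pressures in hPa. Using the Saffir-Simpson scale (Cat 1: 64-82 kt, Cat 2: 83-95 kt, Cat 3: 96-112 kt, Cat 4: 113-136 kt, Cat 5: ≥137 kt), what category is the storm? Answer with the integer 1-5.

ΔP = 1011 − 943 = 68 mb.
V ≈ 6.23 × 68^0.627 = 6.23 × 14.09 ≈ 88 kt.
88 kt falls in the Category 2 band.

2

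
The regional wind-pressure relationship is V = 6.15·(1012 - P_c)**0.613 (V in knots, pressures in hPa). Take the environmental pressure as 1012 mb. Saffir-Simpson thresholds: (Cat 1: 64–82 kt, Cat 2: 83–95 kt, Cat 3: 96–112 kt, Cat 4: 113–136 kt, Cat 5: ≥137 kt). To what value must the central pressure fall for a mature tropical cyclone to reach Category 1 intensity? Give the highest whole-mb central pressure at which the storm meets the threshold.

Category 1 begins at V = 64 kt.
Required ΔP = (64/6.15)^(1/0.613) = 10.407^1.631 ≈ 45.66 mb.
P_c ≤ 1012 − 45.66 = 966.34, so the highest integer P_c is 966 mb.

966 mb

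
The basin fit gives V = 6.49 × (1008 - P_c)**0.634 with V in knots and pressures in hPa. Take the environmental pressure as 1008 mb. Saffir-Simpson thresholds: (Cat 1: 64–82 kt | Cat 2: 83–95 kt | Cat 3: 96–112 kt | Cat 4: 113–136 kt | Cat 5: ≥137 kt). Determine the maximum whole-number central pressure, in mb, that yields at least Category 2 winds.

Category 2 begins at V = 83 kt.
Required ΔP = (83/6.49)^(1/0.634) = 12.789^1.577 ≈ 55.69 mb.
P_c ≤ 1008 − 55.69 = 952.31, so the highest integer P_c is 952 mb.

952 mb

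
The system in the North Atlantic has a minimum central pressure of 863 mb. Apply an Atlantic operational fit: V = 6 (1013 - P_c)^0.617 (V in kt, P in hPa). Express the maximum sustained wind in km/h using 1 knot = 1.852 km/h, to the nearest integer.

ΔP = 1013 − 863 = 150 mb.
V ≈ 6 × 150^0.617 = 6 × 22.011 ≈ 132.069 kt.
132.069 × 1.852 ≈ 244.59 km/h → 245 km/h.

245 km/h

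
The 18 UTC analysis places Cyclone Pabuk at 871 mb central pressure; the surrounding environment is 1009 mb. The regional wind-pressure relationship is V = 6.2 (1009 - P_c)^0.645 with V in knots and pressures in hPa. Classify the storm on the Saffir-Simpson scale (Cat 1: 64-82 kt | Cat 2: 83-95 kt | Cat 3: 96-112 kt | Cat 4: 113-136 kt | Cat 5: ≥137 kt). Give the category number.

5

ΔP = 1009 − 871 = 138 mb.
V ≈ 6.2 × 138^0.645 = 6.2 × 24.00 ≈ 149 kt.
149 kt falls in the Category 5 band.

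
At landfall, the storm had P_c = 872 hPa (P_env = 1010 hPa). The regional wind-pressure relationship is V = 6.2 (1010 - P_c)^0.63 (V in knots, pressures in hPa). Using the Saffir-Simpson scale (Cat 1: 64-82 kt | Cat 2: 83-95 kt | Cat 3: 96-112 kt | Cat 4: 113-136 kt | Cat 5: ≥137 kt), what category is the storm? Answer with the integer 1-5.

5

ΔP = 1010 − 872 = 138 hPa.
V ≈ 6.2 × 138^0.63 = 6.2 × 22.29 ≈ 138 kt.
138 kt falls in the Category 5 band.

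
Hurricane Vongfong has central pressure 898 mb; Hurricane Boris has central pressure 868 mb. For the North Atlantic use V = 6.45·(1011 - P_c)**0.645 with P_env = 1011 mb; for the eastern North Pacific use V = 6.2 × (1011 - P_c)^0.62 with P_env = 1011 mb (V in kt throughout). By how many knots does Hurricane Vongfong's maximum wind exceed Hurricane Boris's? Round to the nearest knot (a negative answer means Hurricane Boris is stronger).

2 kt

Hurricane Vongfong: ΔP = 113; V ≈ 6.45 × 113^0.645 ≈ 136.08 kt.
Hurricane Boris: ΔP = 143; V ≈ 6.2 × 143^0.62 ≈ 134.49 kt.
Difference ≈ 136.08 − 134.49 = 1.59 → 2 kt.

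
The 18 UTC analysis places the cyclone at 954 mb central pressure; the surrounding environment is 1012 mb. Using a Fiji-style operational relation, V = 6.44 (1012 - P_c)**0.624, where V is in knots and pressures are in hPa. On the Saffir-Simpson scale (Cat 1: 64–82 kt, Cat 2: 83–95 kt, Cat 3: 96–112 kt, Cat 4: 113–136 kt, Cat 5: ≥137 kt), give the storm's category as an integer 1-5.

ΔP = 1012 − 954 = 58 mb.
V ≈ 6.44 × 58^0.624 = 6.44 × 12.60 ≈ 81 kt.
81 kt falls in the Category 1 band.

1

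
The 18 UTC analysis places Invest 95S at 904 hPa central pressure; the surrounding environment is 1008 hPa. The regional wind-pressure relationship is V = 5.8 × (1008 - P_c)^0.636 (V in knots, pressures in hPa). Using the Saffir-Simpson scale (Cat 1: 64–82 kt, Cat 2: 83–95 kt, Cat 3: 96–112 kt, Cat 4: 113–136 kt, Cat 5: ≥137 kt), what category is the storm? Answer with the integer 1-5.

3

ΔP = 1008 − 904 = 104 hPa.
V ≈ 5.8 × 104^0.636 = 5.8 × 19.18 ≈ 111 kt.
111 kt falls in the Category 3 band.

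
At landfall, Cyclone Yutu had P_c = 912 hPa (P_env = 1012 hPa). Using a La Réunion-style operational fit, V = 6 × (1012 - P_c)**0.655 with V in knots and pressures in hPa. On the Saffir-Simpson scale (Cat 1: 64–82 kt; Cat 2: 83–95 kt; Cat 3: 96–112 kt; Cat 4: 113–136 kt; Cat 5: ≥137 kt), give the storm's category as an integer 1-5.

4

ΔP = 1012 − 912 = 100 hPa.
V ≈ 6 × 100^0.655 = 6 × 20.42 ≈ 123 kt.
123 kt falls in the Category 4 band.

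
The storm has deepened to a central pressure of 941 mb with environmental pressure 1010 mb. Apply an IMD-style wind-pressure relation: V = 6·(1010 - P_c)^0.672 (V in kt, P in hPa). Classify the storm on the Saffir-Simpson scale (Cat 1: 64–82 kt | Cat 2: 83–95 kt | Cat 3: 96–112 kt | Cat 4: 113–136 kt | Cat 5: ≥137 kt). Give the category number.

ΔP = 1010 − 941 = 69 mb.
V ≈ 6 × 69^0.672 = 6 × 17.21 ≈ 103 kt.
103 kt falls in the Category 3 band.

3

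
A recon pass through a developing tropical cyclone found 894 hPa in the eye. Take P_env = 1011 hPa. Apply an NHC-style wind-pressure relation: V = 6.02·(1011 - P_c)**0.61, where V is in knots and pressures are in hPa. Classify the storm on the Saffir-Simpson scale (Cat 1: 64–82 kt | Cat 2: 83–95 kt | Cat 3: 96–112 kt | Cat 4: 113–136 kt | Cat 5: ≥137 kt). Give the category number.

ΔP = 1011 − 894 = 117 hPa.
V ≈ 6.02 × 117^0.61 = 6.02 × 18.26 ≈ 110 kt.
110 kt falls in the Category 3 band.

3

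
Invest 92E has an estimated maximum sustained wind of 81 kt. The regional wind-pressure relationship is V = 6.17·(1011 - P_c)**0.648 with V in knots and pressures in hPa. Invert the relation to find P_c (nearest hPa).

958 hPa

ΔP = (V / 6.17)^(1/0.648) = (81/6.17)^1.543.
81/6.17 = 13.128; 13.128^1.543 ≈ 53.16 hPa.
P_c = 1011 − 53.16 = 957.84 ≈ 958 hPa.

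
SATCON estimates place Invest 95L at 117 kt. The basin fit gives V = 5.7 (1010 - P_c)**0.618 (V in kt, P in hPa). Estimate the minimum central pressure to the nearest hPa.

ΔP = (V / 5.7)^(1/0.618) = (117/5.7)^1.618.
117/5.7 = 20.526; 20.526^1.618 ≈ 132.89 hPa.
P_c = 1010 − 132.89 = 877.11 ≈ 877 hPa.

877 hPa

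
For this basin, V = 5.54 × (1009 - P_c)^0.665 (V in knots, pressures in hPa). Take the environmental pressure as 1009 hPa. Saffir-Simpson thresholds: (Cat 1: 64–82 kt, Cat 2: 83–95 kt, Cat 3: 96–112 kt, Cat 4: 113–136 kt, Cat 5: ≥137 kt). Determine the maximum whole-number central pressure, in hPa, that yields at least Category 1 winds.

969 hPa

Category 1 begins at V = 64 kt.
Required ΔP = (64/5.54)^(1/0.665) = 11.552^1.504 ≈ 39.63 hPa.
P_c ≤ 1009 − 39.63 = 969.37, so the highest integer P_c is 969 hPa.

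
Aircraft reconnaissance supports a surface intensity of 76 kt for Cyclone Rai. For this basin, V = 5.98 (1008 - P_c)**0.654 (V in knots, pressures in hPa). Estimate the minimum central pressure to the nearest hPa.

959 hPa

ΔP = (V / 5.98)^(1/0.654) = (76/5.98)^1.529.
76/5.98 = 12.709; 12.709^1.529 ≈ 48.78 hPa.
P_c = 1008 − 48.78 = 959.22 ≈ 959 hPa.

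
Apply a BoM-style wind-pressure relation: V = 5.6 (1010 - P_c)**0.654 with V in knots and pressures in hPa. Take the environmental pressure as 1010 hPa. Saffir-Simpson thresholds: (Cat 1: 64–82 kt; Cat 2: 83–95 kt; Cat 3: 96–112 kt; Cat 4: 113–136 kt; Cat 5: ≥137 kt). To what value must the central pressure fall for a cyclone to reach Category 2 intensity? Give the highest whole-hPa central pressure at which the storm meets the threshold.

948 hPa

Category 2 begins at V = 83 kt.
Required ΔP = (83/5.6)^(1/0.654) = 14.821^1.529 ≈ 61.71 hPa.
P_c ≤ 1010 − 61.71 = 948.29, so the highest integer P_c is 948 hPa.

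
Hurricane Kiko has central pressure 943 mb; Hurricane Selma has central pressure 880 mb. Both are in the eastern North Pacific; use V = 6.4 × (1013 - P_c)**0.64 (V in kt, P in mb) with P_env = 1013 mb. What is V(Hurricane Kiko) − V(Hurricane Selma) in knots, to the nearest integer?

Hurricane Kiko: ΔP = 70; V ≈ 6.4 × 70^0.64 ≈ 97.06 kt.
Hurricane Selma: ΔP = 133; V ≈ 6.4 × 133^0.64 ≈ 146.37 kt.
Difference ≈ 97.06 − 146.37 = -49.31 → -49 kt.

-49 kt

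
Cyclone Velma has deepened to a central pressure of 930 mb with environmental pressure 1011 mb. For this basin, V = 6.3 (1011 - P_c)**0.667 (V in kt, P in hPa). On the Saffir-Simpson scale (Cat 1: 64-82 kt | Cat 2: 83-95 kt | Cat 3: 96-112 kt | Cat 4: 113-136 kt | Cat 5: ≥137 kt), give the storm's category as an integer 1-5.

ΔP = 1011 − 930 = 81 mb.
V ≈ 6.3 × 81^0.667 = 6.3 × 18.75 ≈ 118 kt.
118 kt falls in the Category 4 band.

4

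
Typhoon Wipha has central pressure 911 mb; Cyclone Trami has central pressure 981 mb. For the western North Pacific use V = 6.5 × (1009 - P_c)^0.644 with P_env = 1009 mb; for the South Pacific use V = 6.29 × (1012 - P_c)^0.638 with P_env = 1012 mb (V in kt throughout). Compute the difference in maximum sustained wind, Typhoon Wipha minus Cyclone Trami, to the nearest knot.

68 kt

Typhoon Wipha: ΔP = 98; V ≈ 6.5 × 98^0.644 ≈ 124.53 kt.
Cyclone Trami: ΔP = 31; V ≈ 6.29 × 31^0.638 ≈ 56.25 kt.
Difference ≈ 124.53 − 56.25 = 68.28 → 68 kt.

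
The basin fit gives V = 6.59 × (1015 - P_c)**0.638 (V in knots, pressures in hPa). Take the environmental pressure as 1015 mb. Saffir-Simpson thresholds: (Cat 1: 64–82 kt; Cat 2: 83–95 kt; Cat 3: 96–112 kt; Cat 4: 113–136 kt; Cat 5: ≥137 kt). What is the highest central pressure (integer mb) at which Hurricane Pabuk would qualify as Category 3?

948 mb

Category 3 begins at V = 96 kt.
Required ΔP = (96/6.59)^(1/0.638) = 14.568^1.567 ≈ 66.60 mb.
P_c ≤ 1015 − 66.60 = 948.40, so the highest integer P_c is 948 mb.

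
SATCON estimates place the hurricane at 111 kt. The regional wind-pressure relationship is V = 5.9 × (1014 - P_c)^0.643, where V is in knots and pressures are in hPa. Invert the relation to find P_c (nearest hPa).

918 hPa

ΔP = (V / 5.9)^(1/0.643) = (111/5.9)^1.555.
111/5.9 = 18.814; 18.814^1.555 ≈ 95.96 hPa.
P_c = 1014 − 95.96 = 918.04 ≈ 918 hPa.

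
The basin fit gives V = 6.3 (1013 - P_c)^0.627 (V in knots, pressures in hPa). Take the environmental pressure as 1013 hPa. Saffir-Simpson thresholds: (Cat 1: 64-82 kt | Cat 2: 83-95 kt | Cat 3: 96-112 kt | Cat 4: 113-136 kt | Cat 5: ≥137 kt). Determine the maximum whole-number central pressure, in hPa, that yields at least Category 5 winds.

Category 5 begins at V = 137 kt.
Required ΔP = (137/6.3)^(1/0.627) = 21.746^1.595 ≈ 135.83 hPa.
P_c ≤ 1013 − 135.83 = 877.17, so the highest integer P_c is 877 hPa.

877 hPa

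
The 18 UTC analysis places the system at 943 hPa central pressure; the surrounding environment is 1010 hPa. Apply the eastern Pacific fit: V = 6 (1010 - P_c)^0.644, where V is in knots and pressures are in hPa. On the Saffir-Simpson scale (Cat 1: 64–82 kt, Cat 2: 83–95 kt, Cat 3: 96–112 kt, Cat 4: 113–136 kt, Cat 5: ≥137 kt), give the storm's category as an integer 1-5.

ΔP = 1010 − 943 = 67 hPa.
V ≈ 6 × 67^0.644 = 6 × 15.00 ≈ 90 kt.
90 kt falls in the Category 2 band.

2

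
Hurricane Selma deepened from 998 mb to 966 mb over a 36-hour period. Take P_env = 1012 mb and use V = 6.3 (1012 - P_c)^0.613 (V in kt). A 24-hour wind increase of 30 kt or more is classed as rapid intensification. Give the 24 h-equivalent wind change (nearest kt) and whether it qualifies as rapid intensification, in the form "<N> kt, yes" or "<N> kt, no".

V₁: ΔP = 14, V ≈ 6.3 × 14^0.613 ≈ 31.76 kt.
V₂: ΔP = 46, V ≈ 6.3 × 46^0.613 ≈ 65.86 kt.
ΔV over 36 h = 34.10 kt → 24 h equivalent = 34.10 × 24/36 ≈ 22.73 kt.
23 kt < 30 kt ⇒ not rapid intensification.

23 kt, no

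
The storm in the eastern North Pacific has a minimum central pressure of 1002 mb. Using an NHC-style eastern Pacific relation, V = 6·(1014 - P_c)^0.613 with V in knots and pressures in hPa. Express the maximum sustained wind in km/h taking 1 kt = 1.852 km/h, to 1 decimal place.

51.0 km/h

ΔP = 1014 − 1002 = 12 mb.
V ≈ 6 × 12^0.613 = 6 × 4.587 ≈ 27.523 kt.
27.523 × 1.852 ≈ 50.97 km/h → 51.0 km/h.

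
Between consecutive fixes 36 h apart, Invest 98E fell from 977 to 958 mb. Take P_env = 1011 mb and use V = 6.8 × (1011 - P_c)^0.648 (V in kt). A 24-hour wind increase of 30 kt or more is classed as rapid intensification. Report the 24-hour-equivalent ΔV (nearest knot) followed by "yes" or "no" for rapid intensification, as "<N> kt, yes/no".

15 kt, no

V₁: ΔP = 34, V ≈ 6.8 × 34^0.648 ≈ 66.82 kt.
V₂: ΔP = 53, V ≈ 6.8 × 53^0.648 ≈ 89.09 kt.
ΔV over 36 h = 22.27 kt → 24 h equivalent = 22.27 × 24/36 ≈ 14.85 kt.
15 kt < 30 kt ⇒ not rapid intensification.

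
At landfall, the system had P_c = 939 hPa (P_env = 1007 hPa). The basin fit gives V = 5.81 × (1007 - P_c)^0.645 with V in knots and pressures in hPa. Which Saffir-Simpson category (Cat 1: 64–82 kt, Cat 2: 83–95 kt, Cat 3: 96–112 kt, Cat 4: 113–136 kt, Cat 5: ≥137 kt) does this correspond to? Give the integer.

ΔP = 1007 − 939 = 68 hPa.
V ≈ 5.81 × 68^0.645 = 5.81 × 15.20 ≈ 88 kt.
88 kt falls in the Category 2 band.

2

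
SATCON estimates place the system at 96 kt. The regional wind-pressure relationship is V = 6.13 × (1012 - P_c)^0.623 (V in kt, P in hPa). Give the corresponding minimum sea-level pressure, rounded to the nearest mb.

ΔP = (V / 6.13)^(1/0.623) = (96/6.13)^1.605.
96/6.13 = 15.661; 15.661^1.605 ≈ 82.76 mb.
P_c = 1012 − 82.76 = 929.24 ≈ 929 mb.

929 mb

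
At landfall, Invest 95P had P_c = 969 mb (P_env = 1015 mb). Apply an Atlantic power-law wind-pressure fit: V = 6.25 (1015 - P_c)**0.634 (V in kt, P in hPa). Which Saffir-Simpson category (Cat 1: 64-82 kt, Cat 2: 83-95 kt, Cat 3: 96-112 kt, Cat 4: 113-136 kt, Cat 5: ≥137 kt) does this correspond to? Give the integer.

ΔP = 1015 − 969 = 46 mb.
V ≈ 6.25 × 46^0.634 = 6.25 × 11.33 ≈ 71 kt.
71 kt falls in the Category 1 band.

1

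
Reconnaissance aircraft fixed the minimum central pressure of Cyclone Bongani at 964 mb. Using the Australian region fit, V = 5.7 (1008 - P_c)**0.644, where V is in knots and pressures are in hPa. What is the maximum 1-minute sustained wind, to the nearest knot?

ΔP = 1008 − 964 = 44 mb.
44^0.644 ≈ 11.439.
V ≈ 5.7 × 11.439 ≈ 65.2 kt.

65 kt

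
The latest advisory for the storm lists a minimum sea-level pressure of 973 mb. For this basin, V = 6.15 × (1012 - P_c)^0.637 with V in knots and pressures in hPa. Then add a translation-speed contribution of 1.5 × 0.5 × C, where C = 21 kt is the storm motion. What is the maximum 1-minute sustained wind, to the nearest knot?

ΔP = 1012 − 973 = 39 mb.
39^0.637 ≈ 10.316.
V ≈ 6.15 × 10.316 ≈ 63.4 kt.
Translation term: 1.5 × 0.5 × 21 = 15.75 kt.
Corrected V ≈ 79.15 kt → 79 kt.

79 kt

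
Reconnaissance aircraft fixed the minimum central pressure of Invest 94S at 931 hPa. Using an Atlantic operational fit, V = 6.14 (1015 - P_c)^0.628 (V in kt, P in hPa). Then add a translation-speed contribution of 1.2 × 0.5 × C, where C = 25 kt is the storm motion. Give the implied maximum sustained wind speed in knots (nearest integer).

ΔP = 1015 − 931 = 84 hPa.
84^0.628 ≈ 16.160.
V ≈ 6.14 × 16.160 ≈ 99.2 kt.
Translation term: 1.2 × 0.5 × 25 = 15 kt.
Corrected V ≈ 114.2 kt → 114 kt.

114 kt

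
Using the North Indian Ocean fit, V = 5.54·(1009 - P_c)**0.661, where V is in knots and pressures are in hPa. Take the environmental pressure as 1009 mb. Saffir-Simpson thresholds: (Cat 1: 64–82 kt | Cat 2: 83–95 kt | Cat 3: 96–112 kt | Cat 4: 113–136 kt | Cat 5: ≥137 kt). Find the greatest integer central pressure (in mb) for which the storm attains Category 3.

Category 3 begins at V = 96 kt.
Required ΔP = (96/5.54)^(1/0.661) = 17.329^1.513 ≈ 74.83 mb.
P_c ≤ 1009 − 74.83 = 934.17, so the highest integer P_c is 934 mb.

934 mb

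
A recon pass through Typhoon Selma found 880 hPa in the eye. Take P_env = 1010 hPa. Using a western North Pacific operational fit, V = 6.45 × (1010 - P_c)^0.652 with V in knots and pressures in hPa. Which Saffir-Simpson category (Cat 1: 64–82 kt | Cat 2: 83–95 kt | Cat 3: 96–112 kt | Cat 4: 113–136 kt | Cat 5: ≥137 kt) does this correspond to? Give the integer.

ΔP = 1010 − 880 = 130 hPa.
V ≈ 6.45 × 130^0.652 = 6.45 × 23.89 ≈ 154 kt.
154 kt falls in the Category 5 band.

5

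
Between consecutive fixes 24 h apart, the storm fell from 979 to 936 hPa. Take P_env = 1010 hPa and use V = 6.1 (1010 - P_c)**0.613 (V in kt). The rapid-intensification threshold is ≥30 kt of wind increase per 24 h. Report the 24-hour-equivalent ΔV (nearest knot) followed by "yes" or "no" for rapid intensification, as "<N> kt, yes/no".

35 kt, yes

V₁: ΔP = 31, V ≈ 6.1 × 31^0.613 ≈ 50.07 kt.
V₂: ΔP = 74, V ≈ 6.1 × 74^0.613 ≈ 85.34 kt.
ΔV over 24 h = 35.27 kt → 24 h equivalent = 35.27 × 24/24 ≈ 35.27 kt.
35 kt ≥ 30 kt ⇒ rapid intensification.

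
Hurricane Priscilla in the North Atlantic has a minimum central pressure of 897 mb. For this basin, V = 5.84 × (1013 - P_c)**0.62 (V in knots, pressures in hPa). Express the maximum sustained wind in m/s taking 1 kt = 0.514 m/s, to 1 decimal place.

57.2 m/s

ΔP = 1013 − 897 = 116 mb.
V ≈ 5.84 × 116^0.62 = 5.84 × 19.053 ≈ 111.270 kt.
111.270 × 0.514 ≈ 57.19 m/s → 57.2 m/s.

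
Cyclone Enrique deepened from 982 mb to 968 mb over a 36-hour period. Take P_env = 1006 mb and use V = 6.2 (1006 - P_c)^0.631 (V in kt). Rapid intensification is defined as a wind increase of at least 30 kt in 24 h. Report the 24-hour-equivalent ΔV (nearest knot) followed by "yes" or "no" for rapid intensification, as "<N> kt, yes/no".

10 kt, no

V₁: ΔP = 24, V ≈ 6.2 × 24^0.631 ≈ 46.06 kt.
V₂: ΔP = 38, V ≈ 6.2 × 38^0.631 ≈ 61.55 kt.
ΔV over 36 h = 15.49 kt → 24 h equivalent = 15.49 × 24/36 ≈ 10.33 kt.
10 kt < 30 kt ⇒ not rapid intensification.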